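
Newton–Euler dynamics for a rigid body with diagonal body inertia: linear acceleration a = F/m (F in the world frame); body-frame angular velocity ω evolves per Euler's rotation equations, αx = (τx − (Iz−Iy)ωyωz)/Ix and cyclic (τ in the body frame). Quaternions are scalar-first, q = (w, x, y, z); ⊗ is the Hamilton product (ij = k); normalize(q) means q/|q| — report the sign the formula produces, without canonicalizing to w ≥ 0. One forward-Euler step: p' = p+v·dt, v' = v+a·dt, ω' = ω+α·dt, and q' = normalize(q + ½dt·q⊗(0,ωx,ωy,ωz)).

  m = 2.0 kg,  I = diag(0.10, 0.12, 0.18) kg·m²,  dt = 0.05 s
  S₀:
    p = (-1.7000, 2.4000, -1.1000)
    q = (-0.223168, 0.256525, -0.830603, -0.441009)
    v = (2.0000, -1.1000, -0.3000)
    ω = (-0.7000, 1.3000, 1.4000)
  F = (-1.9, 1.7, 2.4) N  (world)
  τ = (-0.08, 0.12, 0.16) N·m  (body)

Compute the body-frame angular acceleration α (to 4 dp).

gyro term ω×Iω = (0.1092, 0.0784, -0.0182)
angular accel α = (-1.8920, 0.3467, 0.9900)

α = (-1.8920, 0.3467, 0.9900)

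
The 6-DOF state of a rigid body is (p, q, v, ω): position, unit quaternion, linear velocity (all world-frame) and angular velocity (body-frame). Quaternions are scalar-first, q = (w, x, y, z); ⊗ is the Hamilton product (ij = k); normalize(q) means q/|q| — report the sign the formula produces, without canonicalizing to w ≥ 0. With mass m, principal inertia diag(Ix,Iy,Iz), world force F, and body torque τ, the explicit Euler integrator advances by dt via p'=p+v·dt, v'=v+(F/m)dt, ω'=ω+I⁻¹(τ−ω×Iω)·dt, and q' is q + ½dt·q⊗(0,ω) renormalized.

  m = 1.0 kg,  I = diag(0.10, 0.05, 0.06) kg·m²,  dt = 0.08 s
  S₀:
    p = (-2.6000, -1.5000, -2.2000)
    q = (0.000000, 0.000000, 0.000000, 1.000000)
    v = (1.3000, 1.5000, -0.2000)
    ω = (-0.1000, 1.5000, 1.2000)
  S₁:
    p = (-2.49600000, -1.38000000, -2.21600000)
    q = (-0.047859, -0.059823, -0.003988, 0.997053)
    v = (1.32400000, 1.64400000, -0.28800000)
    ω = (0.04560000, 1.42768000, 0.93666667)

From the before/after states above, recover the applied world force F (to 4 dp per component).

v₁ − v₀ = (0.02400000, 0.14400000, -0.08800000)
m·(v₁−v₀)/dt = (0.3000, 1.8000, -1.1000)

F = (0.3000, 1.8000, -1.1000)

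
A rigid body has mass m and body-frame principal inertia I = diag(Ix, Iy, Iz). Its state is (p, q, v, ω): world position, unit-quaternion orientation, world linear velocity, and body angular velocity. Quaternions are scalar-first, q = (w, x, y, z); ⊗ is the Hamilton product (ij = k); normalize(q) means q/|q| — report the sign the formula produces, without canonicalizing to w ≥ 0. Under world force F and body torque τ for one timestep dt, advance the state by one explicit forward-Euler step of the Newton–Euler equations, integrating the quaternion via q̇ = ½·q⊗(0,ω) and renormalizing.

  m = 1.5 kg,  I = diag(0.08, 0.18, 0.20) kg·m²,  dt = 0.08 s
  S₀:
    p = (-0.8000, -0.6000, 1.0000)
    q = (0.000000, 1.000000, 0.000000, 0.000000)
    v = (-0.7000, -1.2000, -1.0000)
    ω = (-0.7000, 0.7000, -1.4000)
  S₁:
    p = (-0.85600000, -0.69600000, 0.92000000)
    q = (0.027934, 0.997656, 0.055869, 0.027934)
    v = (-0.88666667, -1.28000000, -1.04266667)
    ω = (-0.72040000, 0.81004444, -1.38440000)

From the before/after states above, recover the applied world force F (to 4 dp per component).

Δv = v₁−v₀ = (-0.18666667, -0.08000000, -0.04266667)
applied force F = (-3.5000, -1.5000, -0.8000)

F = (-3.5000, -1.5000, -0.8000)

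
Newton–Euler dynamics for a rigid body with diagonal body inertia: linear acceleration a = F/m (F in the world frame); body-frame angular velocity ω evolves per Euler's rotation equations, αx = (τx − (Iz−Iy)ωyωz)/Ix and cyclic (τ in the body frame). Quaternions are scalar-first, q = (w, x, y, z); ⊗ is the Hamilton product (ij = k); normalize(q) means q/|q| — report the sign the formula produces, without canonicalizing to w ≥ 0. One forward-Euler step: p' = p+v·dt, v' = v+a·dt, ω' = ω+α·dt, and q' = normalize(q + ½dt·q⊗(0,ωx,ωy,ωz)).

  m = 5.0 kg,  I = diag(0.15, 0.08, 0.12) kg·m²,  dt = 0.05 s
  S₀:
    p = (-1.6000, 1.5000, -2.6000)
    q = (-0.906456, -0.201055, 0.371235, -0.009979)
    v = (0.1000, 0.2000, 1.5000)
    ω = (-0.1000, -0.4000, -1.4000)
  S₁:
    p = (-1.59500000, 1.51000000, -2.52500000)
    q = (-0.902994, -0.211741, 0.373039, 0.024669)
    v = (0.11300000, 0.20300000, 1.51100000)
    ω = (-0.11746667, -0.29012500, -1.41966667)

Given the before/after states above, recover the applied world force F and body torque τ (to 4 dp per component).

velocity change Δv = (0.01300000, 0.00300000, 0.01100000)
F = m·Δv/dt = (1.3000, 0.3000, 1.1000)
rate change Δω = (-0.01746667, 0.10987500, -0.01966667)
ω₀×(Iω₀) = (0.0224, 0.0042, -0.0028)
I·α + gyro = (-0.0300, 0.1800, -0.0500)

F = (1.3000, 0.3000, 1.1000)
τ = (-0.0300, 0.1800, -0.0500)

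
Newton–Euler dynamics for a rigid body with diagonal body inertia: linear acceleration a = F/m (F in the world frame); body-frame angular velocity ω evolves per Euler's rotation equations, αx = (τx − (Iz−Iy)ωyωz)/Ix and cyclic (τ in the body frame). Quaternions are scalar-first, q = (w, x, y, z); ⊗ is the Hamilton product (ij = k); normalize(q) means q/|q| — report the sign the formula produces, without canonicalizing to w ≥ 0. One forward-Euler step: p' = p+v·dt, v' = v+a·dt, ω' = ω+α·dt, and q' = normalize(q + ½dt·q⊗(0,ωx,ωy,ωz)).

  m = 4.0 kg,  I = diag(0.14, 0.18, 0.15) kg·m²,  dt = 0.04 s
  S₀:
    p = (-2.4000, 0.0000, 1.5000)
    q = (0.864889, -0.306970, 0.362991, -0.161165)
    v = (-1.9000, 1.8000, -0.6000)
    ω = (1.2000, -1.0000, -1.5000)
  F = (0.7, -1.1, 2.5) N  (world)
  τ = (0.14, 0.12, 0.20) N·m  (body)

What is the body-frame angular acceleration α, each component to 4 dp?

α = (1.3214, 0.5667, 1.6533)

gyro term ω×Iω = (-0.0450, 0.0180, -0.0480)
angular accel α = (1.3214, 0.5667, 1.6533)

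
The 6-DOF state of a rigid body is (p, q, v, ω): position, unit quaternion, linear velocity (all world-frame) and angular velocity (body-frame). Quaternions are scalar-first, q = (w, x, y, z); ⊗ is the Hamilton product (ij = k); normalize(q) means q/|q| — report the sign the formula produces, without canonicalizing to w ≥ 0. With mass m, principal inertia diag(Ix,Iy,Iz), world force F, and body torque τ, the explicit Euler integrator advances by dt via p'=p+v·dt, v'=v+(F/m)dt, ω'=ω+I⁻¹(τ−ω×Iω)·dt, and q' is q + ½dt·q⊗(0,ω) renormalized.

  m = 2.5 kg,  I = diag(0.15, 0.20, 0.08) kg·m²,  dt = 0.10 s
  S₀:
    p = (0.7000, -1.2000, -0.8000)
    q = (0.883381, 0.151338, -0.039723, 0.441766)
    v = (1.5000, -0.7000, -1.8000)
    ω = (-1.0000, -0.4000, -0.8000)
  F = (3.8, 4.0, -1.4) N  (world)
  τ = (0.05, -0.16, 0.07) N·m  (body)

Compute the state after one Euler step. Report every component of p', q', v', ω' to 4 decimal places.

p' = (0.8500, -1.2700, -0.9800)
q' = (0.9058, 0.1173, -0.0733, 0.4005)
v' = (1.6520, -0.5400, -1.8560)
ω' = (-0.9411, -0.5080, -0.7375)

p' = p + v·dt = (0.8500, -1.2700, -0.9800)
v' = v + a·dt = (1.6520, -0.5400, -1.8560)
gyro term ω×Iω = (-0.0384, 0.0560, 0.0200)
angular accel α = (0.5893, -1.0800, 0.6250)
ω + α·dt = (-0.9411, -0.5080, -0.7375)
q⊗(0,ω) = (0.4888616, -0.6748962, -0.6740480, -0.8069630)
q + ½dt·q⊗(0,ω), renormalized = (0.9058, 0.1173, -0.0733, 0.4005)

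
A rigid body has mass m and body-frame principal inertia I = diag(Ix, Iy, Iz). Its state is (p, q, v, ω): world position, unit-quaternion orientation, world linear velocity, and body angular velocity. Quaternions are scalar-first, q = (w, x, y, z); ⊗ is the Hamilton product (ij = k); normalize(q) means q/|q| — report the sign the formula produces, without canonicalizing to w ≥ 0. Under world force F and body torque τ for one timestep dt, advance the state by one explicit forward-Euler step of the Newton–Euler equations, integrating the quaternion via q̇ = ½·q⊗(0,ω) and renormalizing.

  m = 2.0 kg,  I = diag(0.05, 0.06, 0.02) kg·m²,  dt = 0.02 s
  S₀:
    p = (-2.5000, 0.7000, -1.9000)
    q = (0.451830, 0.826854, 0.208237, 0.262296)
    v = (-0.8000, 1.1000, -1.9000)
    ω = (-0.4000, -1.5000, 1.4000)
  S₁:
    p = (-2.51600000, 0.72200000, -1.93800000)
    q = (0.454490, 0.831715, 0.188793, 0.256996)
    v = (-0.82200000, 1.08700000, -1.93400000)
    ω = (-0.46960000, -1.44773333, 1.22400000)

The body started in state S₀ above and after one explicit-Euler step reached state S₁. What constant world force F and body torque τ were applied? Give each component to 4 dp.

F = (-2.2000, -1.3000, -3.4000)
τ = (-0.0900, 0.1400, -0.1700)

v₁ − v₀ = (-0.02200000, -0.01300000, -0.03400000)
applied force F = (-2.2000, -1.3000, -3.4000)
Δω = ω₁−ω₀ = (-0.06960000, 0.05226667, -0.17600000)
applied torque τ = (-0.0900, 0.1400, -0.1700)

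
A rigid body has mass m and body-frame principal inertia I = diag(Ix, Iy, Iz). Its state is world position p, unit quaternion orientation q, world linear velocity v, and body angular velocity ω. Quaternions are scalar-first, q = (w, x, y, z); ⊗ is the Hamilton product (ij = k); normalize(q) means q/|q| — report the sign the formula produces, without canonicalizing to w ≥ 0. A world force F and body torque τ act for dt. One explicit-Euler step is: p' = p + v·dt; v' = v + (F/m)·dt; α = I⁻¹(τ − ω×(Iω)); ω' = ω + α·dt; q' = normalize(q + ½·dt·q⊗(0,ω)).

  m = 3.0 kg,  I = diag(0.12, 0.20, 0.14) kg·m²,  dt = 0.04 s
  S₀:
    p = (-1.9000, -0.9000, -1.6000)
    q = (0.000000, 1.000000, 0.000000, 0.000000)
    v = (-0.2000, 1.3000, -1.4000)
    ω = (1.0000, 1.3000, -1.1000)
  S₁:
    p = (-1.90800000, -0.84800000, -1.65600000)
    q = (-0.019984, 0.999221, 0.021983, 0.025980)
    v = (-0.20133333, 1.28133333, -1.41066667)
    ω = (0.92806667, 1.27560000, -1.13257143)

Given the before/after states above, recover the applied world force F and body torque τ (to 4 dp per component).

Δv = v₁−v₀ = (-0.00133333, -0.01866667, -0.01066667)
applied force F = (-0.1000, -1.4000, -0.8000)
rate change Δω = (-0.07193333, -0.02440000, -0.03257143)
precession coupling = (0.0858, 0.0220, 0.1040)
τ = I·(Δω/dt) + ω₀×(Iω₀) = (-0.1300, -0.1000, -0.0100)

F = (-0.1000, -1.4000, -0.8000)
τ = (-0.1300, -0.1000, -0.0100)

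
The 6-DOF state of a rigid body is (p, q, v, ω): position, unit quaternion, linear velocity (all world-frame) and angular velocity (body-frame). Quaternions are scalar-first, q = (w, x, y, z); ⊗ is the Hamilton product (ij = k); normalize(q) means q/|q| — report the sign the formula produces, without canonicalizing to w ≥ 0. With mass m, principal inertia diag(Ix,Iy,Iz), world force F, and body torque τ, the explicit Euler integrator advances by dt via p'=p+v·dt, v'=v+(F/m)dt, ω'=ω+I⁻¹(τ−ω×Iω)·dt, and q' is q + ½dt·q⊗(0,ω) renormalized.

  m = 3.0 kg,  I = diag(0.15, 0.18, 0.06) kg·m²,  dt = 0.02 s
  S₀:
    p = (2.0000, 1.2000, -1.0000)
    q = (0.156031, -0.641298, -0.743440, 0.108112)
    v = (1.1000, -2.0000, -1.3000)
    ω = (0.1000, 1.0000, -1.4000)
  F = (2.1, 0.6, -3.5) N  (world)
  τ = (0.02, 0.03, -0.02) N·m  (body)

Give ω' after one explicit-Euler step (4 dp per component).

precession coupling ω×(Iω) = (0.1680, -0.0126, 0.0030)
α = I⁻¹(τ − ω×Iω) = (-0.9867, 0.2367, -0.3833)
ω + α·dt = (0.0803, 1.0047, -1.4077)

ω' = (0.0803, 1.0047, -1.4077)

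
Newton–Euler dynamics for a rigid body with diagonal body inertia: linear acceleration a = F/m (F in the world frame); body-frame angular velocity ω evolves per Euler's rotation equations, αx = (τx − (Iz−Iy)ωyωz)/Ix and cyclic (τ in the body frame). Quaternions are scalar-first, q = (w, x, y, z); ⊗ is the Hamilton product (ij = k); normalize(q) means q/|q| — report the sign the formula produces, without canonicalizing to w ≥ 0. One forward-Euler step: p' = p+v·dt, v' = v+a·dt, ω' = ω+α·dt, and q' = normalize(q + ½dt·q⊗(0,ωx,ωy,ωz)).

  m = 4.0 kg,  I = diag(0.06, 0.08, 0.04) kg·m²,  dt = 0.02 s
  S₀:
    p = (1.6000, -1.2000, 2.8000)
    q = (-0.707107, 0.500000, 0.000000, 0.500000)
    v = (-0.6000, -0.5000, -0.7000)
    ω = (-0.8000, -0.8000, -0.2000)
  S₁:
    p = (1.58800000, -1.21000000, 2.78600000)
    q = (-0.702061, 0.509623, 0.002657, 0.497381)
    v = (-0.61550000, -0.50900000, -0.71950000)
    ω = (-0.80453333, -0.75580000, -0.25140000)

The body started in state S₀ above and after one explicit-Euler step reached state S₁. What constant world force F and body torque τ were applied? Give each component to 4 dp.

F = (-3.1000, -1.8000, -3.9000)
τ = (-0.0200, 0.1800, -0.0900)

Δv = v₁−v₀ = (-0.01550000, -0.00900000, -0.01950000)
applied force F = (-3.1000, -1.8000, -3.9000)
ω₁ − ω₀ = (-0.00453333, 0.04420000, -0.05140000)
gyro term ω₀×Iω₀ = (-0.0064, 0.0032, 0.0128)
I·α + gyro = (-0.0200, 0.1800, -0.0900)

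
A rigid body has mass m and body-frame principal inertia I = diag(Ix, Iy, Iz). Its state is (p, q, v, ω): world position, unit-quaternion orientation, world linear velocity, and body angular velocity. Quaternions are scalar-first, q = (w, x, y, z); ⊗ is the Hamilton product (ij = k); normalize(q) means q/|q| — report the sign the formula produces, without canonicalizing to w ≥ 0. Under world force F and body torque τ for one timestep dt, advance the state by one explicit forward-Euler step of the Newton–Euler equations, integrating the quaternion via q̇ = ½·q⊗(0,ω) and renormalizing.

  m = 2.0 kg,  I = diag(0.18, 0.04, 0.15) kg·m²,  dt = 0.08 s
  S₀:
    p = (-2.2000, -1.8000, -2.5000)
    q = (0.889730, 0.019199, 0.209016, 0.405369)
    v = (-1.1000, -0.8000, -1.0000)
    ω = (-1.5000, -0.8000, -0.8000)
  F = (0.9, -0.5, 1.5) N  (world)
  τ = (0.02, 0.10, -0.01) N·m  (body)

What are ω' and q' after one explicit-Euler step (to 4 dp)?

gyro term ω×Iω = (0.0704, 0.0360, -0.1680)
(τ − ω×Iω)/I = (-0.2800, 1.6000, 1.0533)
new body rate ω' = (-1.5224, -0.6720, -0.7157)
q⊗(0,ω) = (0.5203065, -1.1775126, -1.3044783, -0.4136192)
q + ½dt·q⊗(0,ω), renormalized = (0.9080, -0.0278, 0.1564, 0.3877)

ω' = (-1.5224, -0.6720, -0.7157)
q' = (0.9080, -0.0278, 0.1564, 0.3877)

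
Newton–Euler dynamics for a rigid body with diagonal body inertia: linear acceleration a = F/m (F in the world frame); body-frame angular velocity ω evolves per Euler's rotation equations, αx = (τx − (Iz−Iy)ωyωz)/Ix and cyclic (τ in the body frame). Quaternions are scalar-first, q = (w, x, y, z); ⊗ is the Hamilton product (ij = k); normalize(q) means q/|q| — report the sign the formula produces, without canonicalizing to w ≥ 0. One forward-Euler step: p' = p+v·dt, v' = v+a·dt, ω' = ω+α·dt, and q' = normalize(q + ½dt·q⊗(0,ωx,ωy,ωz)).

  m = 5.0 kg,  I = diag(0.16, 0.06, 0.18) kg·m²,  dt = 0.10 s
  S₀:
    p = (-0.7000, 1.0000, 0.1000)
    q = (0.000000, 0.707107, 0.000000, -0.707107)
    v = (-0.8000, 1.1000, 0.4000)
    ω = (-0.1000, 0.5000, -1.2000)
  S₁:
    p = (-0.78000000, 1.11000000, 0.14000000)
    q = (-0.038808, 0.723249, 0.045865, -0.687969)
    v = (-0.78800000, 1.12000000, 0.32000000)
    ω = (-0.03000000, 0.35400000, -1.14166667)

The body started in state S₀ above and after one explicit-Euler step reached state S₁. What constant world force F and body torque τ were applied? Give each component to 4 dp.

F = (0.6000, 1.0000, -4.0000)
τ = (0.0400, -0.0900, 0.1100)

ω₁ − ω₀ = (0.07000000, -0.14600000, 0.05833333)
I·α + gyro = (0.0400, -0.0900, 0.1100)
velocity change Δv = (0.01200000, 0.02000000, -0.08000000)
m·(v₁−v₀)/dt = (0.6000, 1.0000, -4.0000)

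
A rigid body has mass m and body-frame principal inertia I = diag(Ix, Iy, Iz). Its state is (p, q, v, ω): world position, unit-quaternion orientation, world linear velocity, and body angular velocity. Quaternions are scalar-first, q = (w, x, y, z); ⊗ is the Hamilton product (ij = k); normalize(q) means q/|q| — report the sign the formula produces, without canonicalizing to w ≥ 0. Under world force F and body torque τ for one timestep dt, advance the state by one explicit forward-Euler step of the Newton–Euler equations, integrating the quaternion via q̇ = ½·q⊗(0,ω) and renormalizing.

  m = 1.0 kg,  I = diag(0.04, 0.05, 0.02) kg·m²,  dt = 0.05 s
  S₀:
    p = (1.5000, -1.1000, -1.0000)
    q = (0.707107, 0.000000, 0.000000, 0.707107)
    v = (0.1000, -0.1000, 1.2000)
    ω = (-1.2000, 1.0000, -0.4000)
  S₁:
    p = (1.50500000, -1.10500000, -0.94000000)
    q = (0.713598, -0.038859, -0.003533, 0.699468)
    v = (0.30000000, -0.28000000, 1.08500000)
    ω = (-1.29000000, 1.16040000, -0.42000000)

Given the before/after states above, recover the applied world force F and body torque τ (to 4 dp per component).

F = (4.0000, -3.6000, -2.3000)
τ = (-0.0600, 0.1700, -0.0200)

ω₁ − ω₀ = (-0.09000000, 0.16040000, -0.02000000)
ω₀×(Iω₀) = (0.0120, 0.0096, -0.0120)
I·α + gyro = (-0.0600, 0.1700, -0.0200)
Δv = v₁−v₀ = (0.20000000, -0.18000000, -0.11500000)
applied force F = (4.0000, -3.6000, -2.3000)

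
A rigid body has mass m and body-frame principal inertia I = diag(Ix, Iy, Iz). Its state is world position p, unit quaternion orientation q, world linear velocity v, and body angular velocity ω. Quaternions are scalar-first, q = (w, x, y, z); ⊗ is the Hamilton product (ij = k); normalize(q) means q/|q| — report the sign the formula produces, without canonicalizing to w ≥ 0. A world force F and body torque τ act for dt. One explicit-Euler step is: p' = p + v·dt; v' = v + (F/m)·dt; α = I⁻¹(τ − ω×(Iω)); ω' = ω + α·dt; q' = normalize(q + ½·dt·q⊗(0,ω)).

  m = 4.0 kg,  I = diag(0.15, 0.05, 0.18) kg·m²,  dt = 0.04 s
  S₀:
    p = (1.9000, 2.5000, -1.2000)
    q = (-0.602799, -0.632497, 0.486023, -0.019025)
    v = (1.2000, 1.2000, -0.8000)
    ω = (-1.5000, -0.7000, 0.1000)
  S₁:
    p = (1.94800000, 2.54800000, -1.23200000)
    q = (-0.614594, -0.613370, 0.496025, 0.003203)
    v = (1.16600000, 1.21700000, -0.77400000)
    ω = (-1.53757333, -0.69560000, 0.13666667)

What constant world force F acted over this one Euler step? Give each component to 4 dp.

velocity change Δv = (-0.03400000, 0.01700000, 0.02600000)
F = m·Δv/dt = (-3.4000, 1.7000, 2.6000)

F = (-3.4000, 1.7000, 2.6000)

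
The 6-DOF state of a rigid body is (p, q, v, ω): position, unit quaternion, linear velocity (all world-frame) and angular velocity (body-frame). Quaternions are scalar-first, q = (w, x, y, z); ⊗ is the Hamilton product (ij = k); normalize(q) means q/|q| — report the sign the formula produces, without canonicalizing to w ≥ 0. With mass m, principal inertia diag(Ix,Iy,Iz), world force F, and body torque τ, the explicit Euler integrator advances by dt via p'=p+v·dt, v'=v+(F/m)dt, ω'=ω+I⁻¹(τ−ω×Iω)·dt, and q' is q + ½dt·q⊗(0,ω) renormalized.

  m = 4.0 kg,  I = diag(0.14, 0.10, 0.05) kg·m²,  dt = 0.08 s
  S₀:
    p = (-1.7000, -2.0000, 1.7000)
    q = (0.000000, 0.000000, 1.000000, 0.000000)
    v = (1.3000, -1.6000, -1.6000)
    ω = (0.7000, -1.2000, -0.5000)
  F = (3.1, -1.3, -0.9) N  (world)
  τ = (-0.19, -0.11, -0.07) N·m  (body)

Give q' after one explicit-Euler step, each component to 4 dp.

q' = (0.0479, -0.0200, 0.9983, -0.0280)

q⊗(0,ω) = (1.2000000, -0.5000000, 0.0000000, -0.7000000)
q + ½dt·q⊗(0,ω), renormalized = (0.0479, -0.0200, 0.9983, -0.0280)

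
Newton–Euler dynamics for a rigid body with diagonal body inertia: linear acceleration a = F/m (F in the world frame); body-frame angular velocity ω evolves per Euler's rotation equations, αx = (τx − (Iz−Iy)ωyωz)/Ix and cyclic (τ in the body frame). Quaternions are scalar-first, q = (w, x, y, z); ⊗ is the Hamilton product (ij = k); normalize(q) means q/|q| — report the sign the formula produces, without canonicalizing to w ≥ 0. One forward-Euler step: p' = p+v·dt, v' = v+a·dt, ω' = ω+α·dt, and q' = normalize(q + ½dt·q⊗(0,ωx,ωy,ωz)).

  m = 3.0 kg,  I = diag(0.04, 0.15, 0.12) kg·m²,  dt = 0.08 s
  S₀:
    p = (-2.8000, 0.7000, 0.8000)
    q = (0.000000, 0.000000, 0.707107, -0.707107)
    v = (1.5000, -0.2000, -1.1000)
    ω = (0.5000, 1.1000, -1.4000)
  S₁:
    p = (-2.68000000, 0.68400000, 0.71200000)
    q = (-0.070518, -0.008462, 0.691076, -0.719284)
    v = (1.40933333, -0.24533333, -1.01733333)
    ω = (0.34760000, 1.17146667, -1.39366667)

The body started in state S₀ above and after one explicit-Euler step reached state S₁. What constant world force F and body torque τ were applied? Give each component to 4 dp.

F = (-3.4000, -1.7000, 3.1000)
τ = (-0.0300, 0.1900, 0.0700)

Δω = ω₁−ω₀ = (-0.15240000, 0.07146667, 0.00633333)
gyro term ω₀×Iω₀ = (0.0462, 0.0560, 0.0605)
applied torque τ = (-0.0300, 0.1900, 0.0700)
Δv = v₁−v₀ = (-0.09066667, -0.04533333, 0.08266667)
applied force F = (-3.4000, -1.7000, 3.1000)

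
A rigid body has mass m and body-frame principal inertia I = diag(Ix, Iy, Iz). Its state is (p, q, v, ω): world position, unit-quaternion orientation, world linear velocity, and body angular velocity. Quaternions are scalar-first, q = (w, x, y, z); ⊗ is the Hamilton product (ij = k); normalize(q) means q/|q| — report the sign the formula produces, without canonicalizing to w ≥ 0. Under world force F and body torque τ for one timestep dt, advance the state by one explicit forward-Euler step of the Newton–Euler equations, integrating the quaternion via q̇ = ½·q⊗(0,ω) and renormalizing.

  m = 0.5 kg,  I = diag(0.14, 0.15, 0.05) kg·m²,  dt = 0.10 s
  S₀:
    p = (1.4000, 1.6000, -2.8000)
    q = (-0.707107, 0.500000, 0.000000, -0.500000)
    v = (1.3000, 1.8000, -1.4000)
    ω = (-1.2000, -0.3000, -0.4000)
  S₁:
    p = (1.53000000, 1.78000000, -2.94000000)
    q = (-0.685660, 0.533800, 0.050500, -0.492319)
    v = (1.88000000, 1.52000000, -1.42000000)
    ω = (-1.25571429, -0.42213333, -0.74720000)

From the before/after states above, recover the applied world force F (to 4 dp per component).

velocity change Δv = (0.58000000, -0.28000000, -0.02000000)
m·(v₁−v₀)/dt = (2.9000, -1.4000, -0.1000)

F = (2.9000, -1.4000, -0.1000)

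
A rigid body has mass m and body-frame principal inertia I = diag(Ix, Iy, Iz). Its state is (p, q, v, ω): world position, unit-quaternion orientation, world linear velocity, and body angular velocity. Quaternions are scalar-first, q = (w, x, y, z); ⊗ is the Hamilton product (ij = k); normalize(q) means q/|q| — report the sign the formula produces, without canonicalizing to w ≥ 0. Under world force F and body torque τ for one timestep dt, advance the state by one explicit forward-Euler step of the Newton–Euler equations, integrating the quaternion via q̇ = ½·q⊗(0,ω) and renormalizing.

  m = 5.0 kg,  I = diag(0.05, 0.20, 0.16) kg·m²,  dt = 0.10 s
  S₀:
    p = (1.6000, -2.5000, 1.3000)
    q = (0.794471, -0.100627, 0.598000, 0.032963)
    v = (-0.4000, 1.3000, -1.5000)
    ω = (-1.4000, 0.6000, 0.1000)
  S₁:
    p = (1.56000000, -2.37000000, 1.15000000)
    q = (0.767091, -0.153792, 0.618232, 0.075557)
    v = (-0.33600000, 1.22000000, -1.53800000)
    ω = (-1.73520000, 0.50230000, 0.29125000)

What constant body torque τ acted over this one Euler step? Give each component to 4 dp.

τ = (-0.1700, -0.1800, 0.1800)

rate change Δω = (-0.33520000, -0.09770000, 0.19125000)
gyro term ω₀×Iω₀ = (-0.0024, 0.0154, -0.1260)
I·α + gyro = (-0.1700, -0.1800, 0.1800)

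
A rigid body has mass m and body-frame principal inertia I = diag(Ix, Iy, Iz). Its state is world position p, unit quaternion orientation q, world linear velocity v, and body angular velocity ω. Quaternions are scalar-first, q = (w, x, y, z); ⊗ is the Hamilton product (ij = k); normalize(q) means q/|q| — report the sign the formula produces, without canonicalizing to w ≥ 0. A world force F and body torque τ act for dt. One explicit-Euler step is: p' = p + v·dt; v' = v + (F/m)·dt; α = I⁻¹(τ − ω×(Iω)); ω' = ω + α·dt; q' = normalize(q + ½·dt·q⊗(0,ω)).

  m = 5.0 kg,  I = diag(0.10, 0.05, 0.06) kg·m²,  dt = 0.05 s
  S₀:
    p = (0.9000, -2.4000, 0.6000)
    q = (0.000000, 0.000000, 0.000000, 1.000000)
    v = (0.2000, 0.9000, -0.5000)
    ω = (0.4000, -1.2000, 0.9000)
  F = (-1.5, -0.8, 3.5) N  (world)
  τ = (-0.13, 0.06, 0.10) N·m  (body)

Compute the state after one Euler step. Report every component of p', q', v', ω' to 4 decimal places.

p + v·dt = (0.9100, -2.3550, 0.5750)
new velocity v' = (0.1850, 0.8920, -0.4650)
gyro term ω×Iω = (-0.0108, 0.0144, 0.0240)
angular accel α = (-1.1920, 0.9120, 1.2667)
ω' = ω + α·dt = (0.3404, -1.1544, 0.9633)
Hamilton product q⊗(0,ω) = (-0.9000000, 1.2000000, 0.4000000, 0.0000000)
q + ½dt·q⊗(0,ω), renormalized = (-0.0225, 0.0300, 0.0100, 0.9992)

p' = (0.9100, -2.3550, 0.5750)
q' = (-0.0225, 0.0300, 0.0100, 0.9992)
v' = (0.1850, 0.8920, -0.4650)
ω' = (0.3404, -1.1544, 0.9633)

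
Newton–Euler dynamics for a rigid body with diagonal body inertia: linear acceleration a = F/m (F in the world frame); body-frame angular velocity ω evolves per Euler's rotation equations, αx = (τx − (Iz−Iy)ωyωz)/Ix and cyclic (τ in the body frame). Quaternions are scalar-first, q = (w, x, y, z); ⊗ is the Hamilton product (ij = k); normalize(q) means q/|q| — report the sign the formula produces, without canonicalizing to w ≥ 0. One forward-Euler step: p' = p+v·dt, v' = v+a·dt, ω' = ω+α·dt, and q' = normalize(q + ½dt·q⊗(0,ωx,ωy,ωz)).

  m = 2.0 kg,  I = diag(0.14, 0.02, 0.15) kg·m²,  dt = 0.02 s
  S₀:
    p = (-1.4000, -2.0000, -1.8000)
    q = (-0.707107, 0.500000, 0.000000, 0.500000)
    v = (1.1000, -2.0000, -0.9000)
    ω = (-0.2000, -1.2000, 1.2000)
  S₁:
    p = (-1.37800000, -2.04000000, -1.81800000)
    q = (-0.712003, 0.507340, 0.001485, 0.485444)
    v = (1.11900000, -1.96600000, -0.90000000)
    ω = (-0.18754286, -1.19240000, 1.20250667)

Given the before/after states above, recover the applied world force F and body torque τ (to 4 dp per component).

F = (1.9000, 3.4000, 0.0000)
τ = (-0.1000, 0.0100, -0.0100)

v₁ − v₀ = (0.01900000, 0.03400000, 0.00000000)
F = m·Δv/dt = (1.9000, 3.4000, 0.0000)
rate change Δω = (0.01245714, 0.00760000, 0.00250667)
precession coupling = (-0.1872, 0.0024, -0.0288)
I·α + gyro = (-0.1000, 0.0100, -0.0100)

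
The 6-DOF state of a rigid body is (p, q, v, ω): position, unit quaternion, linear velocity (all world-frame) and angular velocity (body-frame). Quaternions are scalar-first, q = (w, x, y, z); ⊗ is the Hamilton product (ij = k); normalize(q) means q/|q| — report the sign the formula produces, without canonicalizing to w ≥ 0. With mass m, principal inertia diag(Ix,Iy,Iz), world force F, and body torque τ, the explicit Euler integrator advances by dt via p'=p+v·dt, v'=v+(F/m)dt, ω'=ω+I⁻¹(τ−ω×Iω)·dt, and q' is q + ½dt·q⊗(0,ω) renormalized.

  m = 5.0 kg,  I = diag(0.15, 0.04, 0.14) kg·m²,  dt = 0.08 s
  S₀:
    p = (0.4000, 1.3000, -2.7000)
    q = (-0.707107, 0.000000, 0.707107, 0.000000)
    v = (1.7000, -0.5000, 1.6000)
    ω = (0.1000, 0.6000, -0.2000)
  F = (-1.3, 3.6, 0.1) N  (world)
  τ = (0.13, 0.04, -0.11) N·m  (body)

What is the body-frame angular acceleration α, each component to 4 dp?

α = (0.9467, 1.0050, -0.7386)

precession coupling ω×(Iω) = (-0.0120, -0.0002, -0.0066)
angular accel α = (0.9467, 1.0050, -0.7386)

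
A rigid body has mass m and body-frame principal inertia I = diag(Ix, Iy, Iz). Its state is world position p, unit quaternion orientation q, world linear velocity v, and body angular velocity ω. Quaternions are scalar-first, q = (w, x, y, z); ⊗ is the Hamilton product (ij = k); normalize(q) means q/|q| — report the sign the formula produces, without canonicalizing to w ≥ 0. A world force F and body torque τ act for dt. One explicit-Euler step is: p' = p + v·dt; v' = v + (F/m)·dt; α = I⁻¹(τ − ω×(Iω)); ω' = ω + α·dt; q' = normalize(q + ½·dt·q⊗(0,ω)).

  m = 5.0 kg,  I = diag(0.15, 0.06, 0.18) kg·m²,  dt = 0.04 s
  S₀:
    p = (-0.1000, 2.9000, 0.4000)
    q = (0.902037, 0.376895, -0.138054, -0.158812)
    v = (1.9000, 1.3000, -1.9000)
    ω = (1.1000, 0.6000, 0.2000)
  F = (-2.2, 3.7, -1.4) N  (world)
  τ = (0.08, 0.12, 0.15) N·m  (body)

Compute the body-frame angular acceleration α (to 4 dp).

α = (0.4373, 2.1100, 1.1633)

ω×(Iω) gyroscopic = (0.0144, -0.0066, -0.0594)
α = I⁻¹(τ − ω×Iω) = (0.4373, 2.1100, 1.1633)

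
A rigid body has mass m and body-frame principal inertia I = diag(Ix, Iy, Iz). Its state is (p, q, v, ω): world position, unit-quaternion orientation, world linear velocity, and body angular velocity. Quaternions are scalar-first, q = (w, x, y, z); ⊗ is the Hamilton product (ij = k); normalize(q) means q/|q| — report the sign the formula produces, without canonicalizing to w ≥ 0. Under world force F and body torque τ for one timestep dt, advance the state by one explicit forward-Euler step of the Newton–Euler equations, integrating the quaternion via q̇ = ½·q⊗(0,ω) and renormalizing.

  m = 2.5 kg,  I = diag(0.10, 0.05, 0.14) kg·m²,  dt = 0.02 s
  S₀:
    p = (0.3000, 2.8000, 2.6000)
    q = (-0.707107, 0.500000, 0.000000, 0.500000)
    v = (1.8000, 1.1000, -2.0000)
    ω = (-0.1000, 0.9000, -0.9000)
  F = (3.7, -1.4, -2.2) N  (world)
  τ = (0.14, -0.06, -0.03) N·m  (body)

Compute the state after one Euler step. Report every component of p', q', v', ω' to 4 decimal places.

p' = (0.3360, 2.8220, 2.5600)
q' = (-0.7020, 0.4962, -0.0024, 0.5108)
v' = (1.8296, 1.0888, -2.0176)
ω' = (-0.0574, 0.8774, -0.9049)

a = F/m = (1.4800, -0.5600, -0.8800)
new position p' = (0.3360, 2.8220, 2.5600)
v + (F/m)dt = (1.8296, 1.0888, -2.0176)
gyro term ω×Iω = (-0.0729, -0.0036, 0.0045)
α = I⁻¹(τ − ω×Iω) = (2.1290, -1.1280, -0.2464)
new body rate ω' = (-0.0574, 0.8774, -0.9049)
Hamilton product q⊗(0,ω) = (0.5000000, -0.3792893, -0.2363963, 1.0863963)
q + ½dt·q⊗(0,ω), renormalized = (-0.7020, 0.4962, -0.0024, 0.5108)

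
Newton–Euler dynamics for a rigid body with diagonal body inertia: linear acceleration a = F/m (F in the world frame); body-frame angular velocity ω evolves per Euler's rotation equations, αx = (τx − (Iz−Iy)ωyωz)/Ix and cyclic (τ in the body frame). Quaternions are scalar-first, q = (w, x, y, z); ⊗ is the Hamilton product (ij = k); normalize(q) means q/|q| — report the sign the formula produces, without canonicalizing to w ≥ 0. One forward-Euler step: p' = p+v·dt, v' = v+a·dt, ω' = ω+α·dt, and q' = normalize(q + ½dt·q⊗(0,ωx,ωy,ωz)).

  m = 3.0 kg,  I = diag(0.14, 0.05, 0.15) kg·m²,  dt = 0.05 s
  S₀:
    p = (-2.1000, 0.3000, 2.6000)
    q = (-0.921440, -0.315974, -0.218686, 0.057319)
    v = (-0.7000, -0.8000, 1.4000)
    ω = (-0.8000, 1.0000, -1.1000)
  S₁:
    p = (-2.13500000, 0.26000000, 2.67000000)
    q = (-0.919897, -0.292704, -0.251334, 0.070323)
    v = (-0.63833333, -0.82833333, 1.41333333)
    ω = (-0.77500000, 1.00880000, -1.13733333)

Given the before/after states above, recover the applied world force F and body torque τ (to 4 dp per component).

F = (3.7000, -1.7000, 0.8000)
τ = (-0.0400, 0.0000, -0.0400)

Δv = v₁−v₀ = (0.06166667, -0.02833333, 0.01333333)
F = m·Δv/dt = (3.7000, -1.7000, 0.8000)
rate change Δω = (0.02500000, 0.00880000, -0.03733333)
precession coupling = (-0.1100, -0.0088, 0.0720)
applied torque τ = (-0.0400, 0.0000, -0.0400)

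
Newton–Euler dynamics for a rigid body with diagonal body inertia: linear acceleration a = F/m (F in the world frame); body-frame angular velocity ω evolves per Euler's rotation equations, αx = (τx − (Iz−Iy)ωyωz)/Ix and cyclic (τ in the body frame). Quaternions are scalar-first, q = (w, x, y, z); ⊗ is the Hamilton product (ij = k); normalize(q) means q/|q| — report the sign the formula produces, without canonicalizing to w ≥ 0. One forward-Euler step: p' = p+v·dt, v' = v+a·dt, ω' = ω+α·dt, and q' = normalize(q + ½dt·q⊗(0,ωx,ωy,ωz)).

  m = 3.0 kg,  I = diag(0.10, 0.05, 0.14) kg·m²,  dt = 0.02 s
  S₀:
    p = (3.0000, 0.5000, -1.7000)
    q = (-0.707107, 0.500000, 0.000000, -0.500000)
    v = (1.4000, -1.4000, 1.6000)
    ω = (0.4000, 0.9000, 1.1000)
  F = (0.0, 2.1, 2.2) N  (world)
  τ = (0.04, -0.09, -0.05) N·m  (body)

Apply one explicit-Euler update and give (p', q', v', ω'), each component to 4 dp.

gyro term ω×Iω = (0.0891, -0.0176, -0.0180)
α = I⁻¹(τ − ω×Iω) = (-0.4910, -1.4480, -0.2286)
new body rate ω' = (0.3902, 0.8710, 1.0954)
q⊗(0,ω) = (0.3500000, 0.1671572, -1.3863963, -0.3278177)
updated quaternion q' = (-0.7035, 0.5016, -0.0139, -0.5032)
new position p' = (3.0280, 0.4720, -1.6680)
v' = v + a·dt = (1.4000, -1.3860, 1.6147)

p' = (3.0280, 0.4720, -1.6680)
q' = (-0.7035, 0.5016, -0.0139, -0.5032)
v' = (1.4000, -1.3860, 1.6147)
ω' = (0.3902, 0.8710, 1.0954)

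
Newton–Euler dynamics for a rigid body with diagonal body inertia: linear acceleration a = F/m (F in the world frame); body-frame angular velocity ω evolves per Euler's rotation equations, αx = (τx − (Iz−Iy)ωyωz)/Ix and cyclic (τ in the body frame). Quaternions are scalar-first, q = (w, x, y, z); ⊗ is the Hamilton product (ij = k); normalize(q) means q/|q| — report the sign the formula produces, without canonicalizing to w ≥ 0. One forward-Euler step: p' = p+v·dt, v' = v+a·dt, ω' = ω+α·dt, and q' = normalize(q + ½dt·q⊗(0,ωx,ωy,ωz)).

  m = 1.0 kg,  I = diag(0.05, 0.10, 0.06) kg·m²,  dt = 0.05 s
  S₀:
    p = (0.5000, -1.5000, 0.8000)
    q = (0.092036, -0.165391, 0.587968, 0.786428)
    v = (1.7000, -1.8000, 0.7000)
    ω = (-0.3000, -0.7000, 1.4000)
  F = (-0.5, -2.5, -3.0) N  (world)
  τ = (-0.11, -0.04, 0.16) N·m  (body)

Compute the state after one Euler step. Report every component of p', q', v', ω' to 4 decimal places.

α = I⁻¹(τ − ω×Iω) = (-2.9840, -0.4420, 2.4917)
new body rate ω' = (-0.4492, -0.7221, 1.5246)
q⊗(0,ω) = (-0.7390389, 1.3460440, -0.0688062, 0.4210145)
q' = normalize(q + ½dt·q⊗(0,ω)) = (0.0735, -0.1316, 0.5858, 0.7963)
a = (-0.5000, -2.5000, -3.0000)
p' = p + v·dt = (0.5850, -1.5900, 0.8350)
new velocity v' = (1.6750, -1.9250, 0.5500)

p' = (0.5850, -1.5900, 0.8350)
q' = (0.0735, -0.1316, 0.5858, 0.7963)
v' = (1.6750, -1.9250, 0.5500)
ω' = (-0.4492, -0.7221, 1.5246)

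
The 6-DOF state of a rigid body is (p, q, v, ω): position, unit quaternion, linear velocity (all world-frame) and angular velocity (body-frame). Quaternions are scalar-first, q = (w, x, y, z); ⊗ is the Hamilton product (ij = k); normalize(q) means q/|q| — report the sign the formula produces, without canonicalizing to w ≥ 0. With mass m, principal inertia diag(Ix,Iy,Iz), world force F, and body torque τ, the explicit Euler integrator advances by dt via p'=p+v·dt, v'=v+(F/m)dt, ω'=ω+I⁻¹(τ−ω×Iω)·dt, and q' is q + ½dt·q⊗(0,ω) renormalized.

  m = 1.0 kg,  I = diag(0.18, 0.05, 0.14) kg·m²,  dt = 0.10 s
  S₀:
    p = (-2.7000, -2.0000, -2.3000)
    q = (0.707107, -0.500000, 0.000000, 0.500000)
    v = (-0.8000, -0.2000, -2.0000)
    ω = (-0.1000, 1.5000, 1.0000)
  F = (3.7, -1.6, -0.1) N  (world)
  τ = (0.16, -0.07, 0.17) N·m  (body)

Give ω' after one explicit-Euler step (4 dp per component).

ω' = (-0.0861, 1.3680, 1.1075)

precession coupling ω×(Iω) = (0.1350, -0.0040, 0.0195)
α = I⁻¹(τ − ω×Iω) = (0.1389, -1.3200, 1.0750)
ω' = ω + α·dt = (-0.0861, 1.3680, 1.1075)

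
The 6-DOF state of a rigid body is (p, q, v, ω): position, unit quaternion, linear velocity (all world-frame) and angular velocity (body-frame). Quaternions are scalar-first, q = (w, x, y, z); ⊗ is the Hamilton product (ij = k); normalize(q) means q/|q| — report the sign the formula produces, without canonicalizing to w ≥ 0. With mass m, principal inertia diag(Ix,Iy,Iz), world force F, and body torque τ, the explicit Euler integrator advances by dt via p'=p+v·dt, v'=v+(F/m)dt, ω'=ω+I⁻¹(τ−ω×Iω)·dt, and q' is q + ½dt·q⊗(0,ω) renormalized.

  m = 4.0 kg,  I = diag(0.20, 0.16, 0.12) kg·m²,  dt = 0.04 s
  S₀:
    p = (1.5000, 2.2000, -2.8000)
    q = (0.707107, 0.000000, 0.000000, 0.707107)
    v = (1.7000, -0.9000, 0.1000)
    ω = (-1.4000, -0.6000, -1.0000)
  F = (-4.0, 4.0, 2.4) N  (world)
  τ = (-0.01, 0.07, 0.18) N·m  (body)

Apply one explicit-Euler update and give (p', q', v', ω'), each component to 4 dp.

p' = (1.5680, 2.1640, -2.7960)
q' = (0.7208, -0.0113, -0.0283, 0.6925)
v' = (1.6600, -0.8600, 0.1240)
ω' = (-1.3972, -0.6105, -0.9288)

new position p' = (1.5680, 2.1640, -2.7960)
v' = v + a·dt = (1.6600, -0.8600, 0.1240)
α = I⁻¹(τ − ω×Iω) = (0.0700, -0.2625, 1.7800)
ω' = ω + α·dt = (-1.3972, -0.6105, -0.9288)
q⊗(0,ω) = (0.7071070, -0.5656856, -1.4142140, -0.7071070)
q' = normalize(q + ½dt·q⊗(0,ω)) = (0.7208, -0.0113, -0.0283, 0.6925)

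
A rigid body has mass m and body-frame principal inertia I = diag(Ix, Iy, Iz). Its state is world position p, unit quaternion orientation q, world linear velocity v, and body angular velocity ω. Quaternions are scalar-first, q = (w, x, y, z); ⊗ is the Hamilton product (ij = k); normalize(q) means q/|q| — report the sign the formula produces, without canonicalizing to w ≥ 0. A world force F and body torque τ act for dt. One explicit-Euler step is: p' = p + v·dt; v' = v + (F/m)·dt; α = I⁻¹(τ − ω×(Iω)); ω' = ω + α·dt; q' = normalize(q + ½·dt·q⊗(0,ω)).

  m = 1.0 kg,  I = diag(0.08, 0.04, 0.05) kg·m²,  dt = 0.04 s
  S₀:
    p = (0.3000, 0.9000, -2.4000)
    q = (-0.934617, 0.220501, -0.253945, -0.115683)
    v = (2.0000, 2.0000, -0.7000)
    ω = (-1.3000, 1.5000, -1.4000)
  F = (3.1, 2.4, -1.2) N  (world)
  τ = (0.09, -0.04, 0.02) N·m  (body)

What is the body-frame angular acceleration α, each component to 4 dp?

gyro term ω×Iω = (-0.0210, 0.0546, 0.0780)
(τ − ω×Iω)/I = (1.3875, -2.3650, -1.1600)

α = (1.3875, -2.3650, -1.1600)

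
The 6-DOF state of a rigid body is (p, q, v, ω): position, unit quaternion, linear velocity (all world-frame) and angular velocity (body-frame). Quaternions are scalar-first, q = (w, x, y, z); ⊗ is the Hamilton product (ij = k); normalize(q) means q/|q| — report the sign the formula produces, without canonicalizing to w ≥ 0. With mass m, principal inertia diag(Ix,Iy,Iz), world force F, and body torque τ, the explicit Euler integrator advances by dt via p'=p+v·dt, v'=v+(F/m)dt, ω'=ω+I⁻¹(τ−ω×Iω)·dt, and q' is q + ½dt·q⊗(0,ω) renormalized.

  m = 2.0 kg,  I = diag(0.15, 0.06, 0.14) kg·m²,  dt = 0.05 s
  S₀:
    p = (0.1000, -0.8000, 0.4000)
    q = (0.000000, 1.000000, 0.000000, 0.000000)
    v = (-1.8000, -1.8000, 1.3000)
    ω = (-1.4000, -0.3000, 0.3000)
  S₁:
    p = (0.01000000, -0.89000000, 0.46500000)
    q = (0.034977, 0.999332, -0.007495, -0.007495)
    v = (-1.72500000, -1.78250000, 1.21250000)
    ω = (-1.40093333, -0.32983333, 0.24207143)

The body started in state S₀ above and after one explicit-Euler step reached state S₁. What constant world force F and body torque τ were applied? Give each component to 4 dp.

F = (3.0000, 0.7000, -3.5000)
τ = (-0.0100, -0.0400, -0.2000)

v₁ − v₀ = (0.07500000, 0.01750000, -0.08750000)
F = m·Δv/dt = (3.0000, 0.7000, -3.5000)
rate change Δω = (-0.00093333, -0.02983333, -0.05792857)
ω₀×(Iω₀) = (-0.0072, -0.0042, -0.0378)
I·α + gyro = (-0.0100, -0.0400, -0.2000)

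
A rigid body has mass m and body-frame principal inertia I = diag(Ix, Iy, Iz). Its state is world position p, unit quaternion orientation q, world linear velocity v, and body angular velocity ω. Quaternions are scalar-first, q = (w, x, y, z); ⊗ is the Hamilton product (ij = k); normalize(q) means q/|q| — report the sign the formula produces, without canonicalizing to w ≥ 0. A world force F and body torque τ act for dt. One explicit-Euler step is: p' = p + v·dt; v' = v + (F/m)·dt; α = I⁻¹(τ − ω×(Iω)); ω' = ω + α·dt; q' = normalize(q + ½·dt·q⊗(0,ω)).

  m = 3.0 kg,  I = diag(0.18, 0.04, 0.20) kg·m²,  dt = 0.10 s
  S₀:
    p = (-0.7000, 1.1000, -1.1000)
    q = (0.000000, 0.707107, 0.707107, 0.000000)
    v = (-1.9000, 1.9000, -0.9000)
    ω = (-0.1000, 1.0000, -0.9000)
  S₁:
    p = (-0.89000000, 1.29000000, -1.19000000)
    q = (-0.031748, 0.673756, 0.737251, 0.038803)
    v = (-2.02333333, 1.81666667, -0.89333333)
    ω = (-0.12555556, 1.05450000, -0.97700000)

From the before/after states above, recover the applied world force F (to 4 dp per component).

F = (-3.7000, -2.5000, 0.2000)

v₁ − v₀ = (-0.12333333, -0.08333333, 0.00666667)
applied force F = (-3.7000, -2.5000, 0.2000)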